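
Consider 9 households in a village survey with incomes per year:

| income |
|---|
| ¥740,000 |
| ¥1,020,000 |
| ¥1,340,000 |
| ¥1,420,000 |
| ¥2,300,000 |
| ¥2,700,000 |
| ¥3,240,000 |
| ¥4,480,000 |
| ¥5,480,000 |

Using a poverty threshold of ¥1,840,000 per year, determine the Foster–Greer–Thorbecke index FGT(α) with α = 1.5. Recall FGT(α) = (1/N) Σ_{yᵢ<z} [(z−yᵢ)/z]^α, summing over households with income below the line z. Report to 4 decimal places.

Incomes under z: ¥740,000, ¥1,020,000, ¥1,340,000, ¥1,420,000 (q = 4 of N = 9).
Shortfall ratios: (1840000−740000)/1840000 = 0.5978; (1840000−1020000)/1840000 = 0.4457; (1840000−1340000)/1840000 = 0.2717; (1840000−1420000)/1840000 = 0.2283.
Raised to α = 1.5: 0.46223; 0.29750; 0.14165; 0.10906.
Sum = 1.010448; FGT(1.5) = 1.010448 / 9 = 0.1123.

0.1123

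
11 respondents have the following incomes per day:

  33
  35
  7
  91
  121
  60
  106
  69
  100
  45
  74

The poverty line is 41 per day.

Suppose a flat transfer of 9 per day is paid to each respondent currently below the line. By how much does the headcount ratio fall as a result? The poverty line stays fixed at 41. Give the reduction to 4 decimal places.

Before: below the line — 7, 33, 35; headcount ratio = 0.272727.
After the 9 transfer: below the line — 16; headcount ratio = 0.090909.
Reduction = 0.272727 − 0.090909 = 0.1818.

0.1818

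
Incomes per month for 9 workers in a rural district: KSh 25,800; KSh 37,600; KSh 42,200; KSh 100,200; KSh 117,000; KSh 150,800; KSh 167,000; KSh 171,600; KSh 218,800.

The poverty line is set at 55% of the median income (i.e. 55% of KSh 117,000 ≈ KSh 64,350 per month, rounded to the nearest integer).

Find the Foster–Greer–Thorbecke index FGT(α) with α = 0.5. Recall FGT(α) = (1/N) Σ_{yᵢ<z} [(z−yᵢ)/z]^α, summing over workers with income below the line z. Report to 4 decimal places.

Poor units: KSh 25,800, KSh 37,600, KSh 42,200 (q = 3 of N = 9).
Shortfall ratios: (64350−25800)/64350 = 0.5991; (64350−37600)/64350 = 0.4157; (64350−42200)/64350 = 0.3442.
Raised to α = 0.5: 0.77399; 0.64474; 0.58670.
Sum = 2.005434; FGT(0.5) = 2.005434 / 9 = 0.2228.

0.2228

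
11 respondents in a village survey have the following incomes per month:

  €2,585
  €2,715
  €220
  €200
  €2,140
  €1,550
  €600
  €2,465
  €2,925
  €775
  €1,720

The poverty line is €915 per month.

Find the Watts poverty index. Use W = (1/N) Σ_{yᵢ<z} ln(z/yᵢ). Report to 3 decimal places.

Poor units: €200, €220, €600, €775 (q = 4 of N = 11).
ln(z/y) terms: ln(915/200) = 1.5206; ln(915/220) = 1.4253; ln(915/600) = 0.4220; ln(915/775) = 0.1661.
W = 3.533959 / 11 = 0.321.

0.321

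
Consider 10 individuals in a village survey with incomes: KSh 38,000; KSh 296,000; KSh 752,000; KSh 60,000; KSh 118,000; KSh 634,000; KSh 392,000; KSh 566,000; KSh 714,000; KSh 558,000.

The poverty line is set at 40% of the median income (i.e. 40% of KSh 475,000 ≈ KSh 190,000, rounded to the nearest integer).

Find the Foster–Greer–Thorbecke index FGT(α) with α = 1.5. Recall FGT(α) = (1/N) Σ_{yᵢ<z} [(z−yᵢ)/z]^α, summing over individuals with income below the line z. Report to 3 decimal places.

0.151

Incomes under z: KSh 38,000, KSh 60,000, KSh 118,000 (q = 3 of N = 10).
Shortfall ratios: (190000−38000)/190000 = 0.8000; (190000−60000)/190000 = 0.6842; (190000−118000)/190000 = 0.3789.
Raised to α = 1.5: 0.71554; 0.56596; 0.23328.
Sum = 1.514775; FGT(1.5) = 1.514775 / 10 = 0.151.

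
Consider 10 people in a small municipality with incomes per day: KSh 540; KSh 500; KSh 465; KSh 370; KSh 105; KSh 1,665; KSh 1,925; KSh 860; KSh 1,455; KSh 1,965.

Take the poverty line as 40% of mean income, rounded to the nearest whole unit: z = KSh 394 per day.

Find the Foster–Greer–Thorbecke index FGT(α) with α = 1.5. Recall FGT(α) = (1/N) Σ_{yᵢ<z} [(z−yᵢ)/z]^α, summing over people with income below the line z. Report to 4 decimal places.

0.0643

Poor units: KSh 105, KSh 370 (q = 2 of N = 10).
Gap ratios (z−y)/z: (394−105)/394 = 0.7335; (394−370)/394 = 0.0609.
Raised to α = 1.5: 0.62821; 0.01503.
Sum = 0.643240; FGT(1.5) = 0.643240 / 10 = 0.0643.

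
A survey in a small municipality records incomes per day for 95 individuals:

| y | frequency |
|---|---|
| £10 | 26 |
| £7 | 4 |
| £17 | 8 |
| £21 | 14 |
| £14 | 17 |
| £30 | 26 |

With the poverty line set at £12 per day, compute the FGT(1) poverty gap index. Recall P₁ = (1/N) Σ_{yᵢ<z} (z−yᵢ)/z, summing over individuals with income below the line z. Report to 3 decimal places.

Below the line: 4×£7, 26×£10 (q = 30 of N = 95).
Normalized shortfalls: (12−7)/12 = 0.4167 (×4); (12−10)/12 = 0.1667 (×26).
Sum of shortfalls = 6.000000; P₁ averages over all N: 6.000000 / 95 = 0.063.

0.063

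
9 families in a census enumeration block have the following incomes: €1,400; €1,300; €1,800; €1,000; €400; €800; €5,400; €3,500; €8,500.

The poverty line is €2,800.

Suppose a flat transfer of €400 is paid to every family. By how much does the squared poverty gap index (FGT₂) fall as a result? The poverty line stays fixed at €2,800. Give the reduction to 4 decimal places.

Before: below the line — €400, €800, €1,000, €1,300, €1,400, €1,800; squared poverty gap index (FGT₂) = 0.258078.
After the €400 transfer: below the line — €800, €1,200, €1,400, €1,700, €1,800, €2,200; squared poverty gap index (FGT₂) = 0.157171.
Reduction = 0.258078 − 0.157171 = 0.1009.

0.1009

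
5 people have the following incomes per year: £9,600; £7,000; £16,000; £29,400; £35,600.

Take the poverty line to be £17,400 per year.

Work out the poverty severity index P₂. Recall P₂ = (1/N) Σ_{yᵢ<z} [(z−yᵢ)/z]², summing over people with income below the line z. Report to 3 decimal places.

0.113

Below z: £7,000, £9,600, £16,000 (q = 3 of N = 5).
Gap ratios (z−y)/z: (17400−7000)/17400 = 0.5977; (17400−9600)/17400 = 0.4483; (17400−16000)/17400 = 0.0805.
Squared: 0.3572; 0.2010; 0.0065.
Sum = 0.564672; P₂ = 0.564672 / 5 = 0.113.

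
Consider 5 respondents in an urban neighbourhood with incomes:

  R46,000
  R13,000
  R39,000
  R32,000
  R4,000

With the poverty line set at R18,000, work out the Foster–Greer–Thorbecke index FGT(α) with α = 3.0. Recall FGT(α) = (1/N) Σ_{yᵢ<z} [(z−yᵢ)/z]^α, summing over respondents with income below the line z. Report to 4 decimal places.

Poor units: R4,000, R13,000 (q = 2 of N = 5).
Gap ratios (z−y)/z: (18000−4000)/18000 = 0.7778; (18000−13000)/18000 = 0.2778.
Raised to α = 3.0: 0.47051; 0.02143.
Sum = 0.491941; FGT(3.0) = 0.491941 / 5 = 0.0984.

0.0984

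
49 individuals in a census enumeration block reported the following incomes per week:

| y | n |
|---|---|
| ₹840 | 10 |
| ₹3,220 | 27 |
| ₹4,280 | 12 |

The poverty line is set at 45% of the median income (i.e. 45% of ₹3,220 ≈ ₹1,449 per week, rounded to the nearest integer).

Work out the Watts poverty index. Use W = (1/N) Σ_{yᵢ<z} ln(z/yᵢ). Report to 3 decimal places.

0.111

Below z: 10×₹840 (q = 10 of N = 49).
Log gaps: ln(1449/840) = 0.5452 (×10).
W = 5.452271 / 49 = 0.111.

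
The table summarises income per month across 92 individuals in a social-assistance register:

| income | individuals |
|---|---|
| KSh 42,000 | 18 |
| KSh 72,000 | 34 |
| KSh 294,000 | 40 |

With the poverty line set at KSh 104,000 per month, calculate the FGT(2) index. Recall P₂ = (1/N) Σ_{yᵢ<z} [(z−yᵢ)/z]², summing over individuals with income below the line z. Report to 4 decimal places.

0.1045

Below z: 18×KSh 42,000, 34×KSh 72,000 (q = 52 of N = 92).
Gap ratios (z−y)/z: (104000−42000)/104000 = 0.5962 (×18); (104000−72000)/104000 = 0.3077 (×34).
Squared: 0.3554 (×18); 0.0947 (×34).
Sum = 9.616124; P₂ = 9.616124 / 92 = 0.1045.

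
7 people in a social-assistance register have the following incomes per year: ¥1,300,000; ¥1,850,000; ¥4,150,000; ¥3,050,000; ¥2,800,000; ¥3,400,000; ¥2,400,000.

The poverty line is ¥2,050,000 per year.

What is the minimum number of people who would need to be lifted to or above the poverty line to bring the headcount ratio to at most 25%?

Currently q = 2 of N = 7 are below the line (H = 0.286).
A headcount ratio of at most 25% allows at most ⌊0.25 × 7⌋ = 1 poor people.
So at least 2 − 1 = 1 must be lifted.

1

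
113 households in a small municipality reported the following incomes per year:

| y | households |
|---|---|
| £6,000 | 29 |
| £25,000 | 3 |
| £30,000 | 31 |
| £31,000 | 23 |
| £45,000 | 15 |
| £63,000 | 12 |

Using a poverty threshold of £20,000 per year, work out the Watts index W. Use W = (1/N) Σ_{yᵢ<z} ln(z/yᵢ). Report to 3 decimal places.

Incomes under z: 29×£6,000 (q = 29 of N = 113).
Log shortfalls: ln(20000/6000) = 1.2040 (×29).
W = 34.915211 / 113 = 0.309.

0.309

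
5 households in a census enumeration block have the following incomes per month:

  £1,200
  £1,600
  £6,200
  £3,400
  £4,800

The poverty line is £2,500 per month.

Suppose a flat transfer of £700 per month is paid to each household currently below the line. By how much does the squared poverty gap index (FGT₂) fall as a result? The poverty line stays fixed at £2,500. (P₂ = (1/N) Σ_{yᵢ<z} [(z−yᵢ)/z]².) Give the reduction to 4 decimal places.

0.0672

Before: below the line — £1,200, £1,600; squared poverty gap index (FGT₂) = 0.080000.
After the £700 transfer: below the line — £1,900, £2,300; squared poverty gap index (FGT₂) = 0.012800.
Reduction = 0.080000 − 0.012800 = 0.0672.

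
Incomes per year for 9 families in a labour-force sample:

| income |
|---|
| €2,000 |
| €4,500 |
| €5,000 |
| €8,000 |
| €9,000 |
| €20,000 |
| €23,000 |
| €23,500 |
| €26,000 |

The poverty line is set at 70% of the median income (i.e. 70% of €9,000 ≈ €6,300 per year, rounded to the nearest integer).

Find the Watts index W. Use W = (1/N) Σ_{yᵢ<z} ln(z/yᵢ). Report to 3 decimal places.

Poor units: €2,000, €4,500, €5,000 (q = 3 of N = 9).
ln(z/y) terms: ln(6300/2000) = 1.1474; ln(6300/4500) = 0.3365; ln(6300/5000) = 0.2311.
W = 1.714986 / 9 = 0.191.

0.191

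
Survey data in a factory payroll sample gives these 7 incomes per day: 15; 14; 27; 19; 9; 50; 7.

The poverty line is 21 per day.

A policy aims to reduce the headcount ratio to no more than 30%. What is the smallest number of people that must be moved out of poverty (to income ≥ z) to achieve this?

3

5 of the 7 people are poor, so H = 5/7 = 0.714.
A headcount ratio of at most 30% allows at most ⌊0.30 × 7⌋ = 2 poor people.
So at least 5 − 2 = 3 must be lifted.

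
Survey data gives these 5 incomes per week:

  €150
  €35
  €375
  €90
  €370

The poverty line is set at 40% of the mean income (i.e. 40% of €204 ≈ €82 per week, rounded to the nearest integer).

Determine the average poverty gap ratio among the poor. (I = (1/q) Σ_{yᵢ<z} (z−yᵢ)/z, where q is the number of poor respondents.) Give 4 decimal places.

Below z: €35 (q = 1 of N = 5).
Relative gaps: 0.5732; sum = 0.573171.
The income-gap ratio divides by q (the poor only): 0.573171 / 1 = 0.5732.

0.5732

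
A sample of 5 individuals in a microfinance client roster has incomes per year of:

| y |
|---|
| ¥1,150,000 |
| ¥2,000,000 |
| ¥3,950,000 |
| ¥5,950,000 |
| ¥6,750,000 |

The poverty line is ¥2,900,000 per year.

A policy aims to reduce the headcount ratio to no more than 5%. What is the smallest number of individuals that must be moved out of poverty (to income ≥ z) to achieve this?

2

Currently q = 2 of N = 5 are below the line (H = 0.400).
A headcount ratio of at most 5% allows at most ⌊0.05 × 5⌋ = 0 poor individuals.
So at least 2 − 0 = 2 must be lifted.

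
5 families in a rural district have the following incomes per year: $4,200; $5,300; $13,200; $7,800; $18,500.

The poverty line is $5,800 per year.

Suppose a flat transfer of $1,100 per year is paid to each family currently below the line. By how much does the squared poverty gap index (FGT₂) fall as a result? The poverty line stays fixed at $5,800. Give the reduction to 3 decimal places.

Before: below the line — $4,200, $5,300; squared poverty gap index (FGT₂) = 0.01671.
After the $1,100 transfer: below the line — $5,300; squared poverty gap index (FGT₂) = 0.00149.
Reduction = 0.01671 − 0.00149 = 0.015.

0.015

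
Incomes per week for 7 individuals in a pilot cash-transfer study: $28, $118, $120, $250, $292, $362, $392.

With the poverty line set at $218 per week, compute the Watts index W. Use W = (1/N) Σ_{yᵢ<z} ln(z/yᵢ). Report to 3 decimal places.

Below z: $28, $118, $120 (q = 3 of N = 7).
Log gaps: ln(218/28) = 2.0523; ln(218/118) = 0.6138; ln(218/120) = 0.5970.
W = 3.263104 / 7 = 0.466.

0.466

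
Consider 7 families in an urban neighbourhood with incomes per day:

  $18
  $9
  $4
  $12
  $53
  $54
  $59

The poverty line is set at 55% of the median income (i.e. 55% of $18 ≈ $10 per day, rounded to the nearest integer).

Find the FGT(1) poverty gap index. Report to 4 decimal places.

0.1000

Below the line: $4, $9 (q = 2 of N = 7).
Normalized shortfalls: (10−4)/10 = 0.6000; (10−9)/10 = 0.1000.
Σ = 0.700000. Dividing by the full population N = 7 gives P₁ = 0.1000.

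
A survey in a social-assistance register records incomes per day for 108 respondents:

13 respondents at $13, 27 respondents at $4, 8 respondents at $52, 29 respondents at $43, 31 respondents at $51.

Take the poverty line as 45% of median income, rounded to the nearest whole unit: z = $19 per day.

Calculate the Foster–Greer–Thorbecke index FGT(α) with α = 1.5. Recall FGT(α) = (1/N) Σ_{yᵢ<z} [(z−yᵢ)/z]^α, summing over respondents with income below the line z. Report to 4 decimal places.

0.1967

Incomes under z: 27×$4, 13×$13 (q = 40 of N = 108).
Relative gaps: (19−4)/19 = 0.7895 (×27); (19−13)/19 = 0.3158 (×13).
Raised to α = 1.5: 0.70147 (×27); 0.17746 (×13).
Sum = 21.246535; FGT(1.5) = 21.246535 / 108 = 0.1967.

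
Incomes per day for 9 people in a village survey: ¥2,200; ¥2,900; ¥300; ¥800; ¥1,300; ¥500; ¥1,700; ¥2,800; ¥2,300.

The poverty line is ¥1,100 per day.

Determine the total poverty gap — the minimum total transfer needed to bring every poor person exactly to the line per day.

Below z: ¥300, ¥500, ¥800 (q = 3 of N = 9).
Individual gaps: 1100−300 = 800; 1100−500 = 600; 1100−800 = 300.
Aggregate gap = ¥1,700.

¥1,700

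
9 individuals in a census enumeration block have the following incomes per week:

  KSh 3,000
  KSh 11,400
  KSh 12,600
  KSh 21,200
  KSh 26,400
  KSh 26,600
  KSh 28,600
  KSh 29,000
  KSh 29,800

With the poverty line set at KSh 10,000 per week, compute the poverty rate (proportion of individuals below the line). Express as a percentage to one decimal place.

11.1%

1 of the 9 individuals have income below KSh 10,000.
H = 1/9 = 11.1%.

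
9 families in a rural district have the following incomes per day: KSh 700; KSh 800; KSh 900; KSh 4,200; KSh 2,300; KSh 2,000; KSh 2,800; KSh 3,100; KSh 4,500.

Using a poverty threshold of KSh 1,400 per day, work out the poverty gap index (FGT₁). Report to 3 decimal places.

0.143

Poor units: KSh 700, KSh 800, KSh 900 (q = 3 of N = 9).
Normalized shortfalls: (1400−700)/1400 = 0.5000; (1400−800)/1400 = 0.4286; (1400−900)/1400 = 0.3571.
Sum of shortfalls = 1.285714; P₁ averages over all N: 1.285714 / 9 = 0.143.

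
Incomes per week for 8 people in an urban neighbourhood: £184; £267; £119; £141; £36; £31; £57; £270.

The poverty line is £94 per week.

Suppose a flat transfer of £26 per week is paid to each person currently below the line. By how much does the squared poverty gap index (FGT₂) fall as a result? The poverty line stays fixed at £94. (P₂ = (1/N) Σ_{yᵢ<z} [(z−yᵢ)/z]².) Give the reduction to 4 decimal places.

0.0875

Before: below the line — £31, £36, £57; squared poverty gap index (FGT₂) = 0.123104.
After the £26 transfer: below the line — £57, £62, £83; squared poverty gap index (FGT₂) = 0.035565.
Reduction = 0.123104 − 0.035565 = 0.0875.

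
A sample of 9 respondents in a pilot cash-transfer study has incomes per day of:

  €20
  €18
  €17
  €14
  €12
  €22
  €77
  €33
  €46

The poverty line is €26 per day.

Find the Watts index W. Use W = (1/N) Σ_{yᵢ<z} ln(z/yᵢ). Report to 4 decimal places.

Below z: €12, €14, €17, €18, €20, €22 (q = 6 of N = 9).
Log shortfalls: ln(26/12) = 0.7732; ln(26/14) = 0.6190; ln(26/17) = 0.4249; ln(26/18) = 0.3677; ln(26/20) = 0.2624; ln(26/22) = 0.1671.
W = 2.614255 / 9 = 0.2905.

0.2905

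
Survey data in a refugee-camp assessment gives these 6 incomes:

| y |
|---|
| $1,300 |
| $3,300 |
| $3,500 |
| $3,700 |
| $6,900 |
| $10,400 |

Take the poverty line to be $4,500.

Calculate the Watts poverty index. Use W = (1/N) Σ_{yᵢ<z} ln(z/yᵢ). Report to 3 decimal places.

Below the line: $1,300, $3,300, $3,500, $3,700 (q = 4 of N = 6).
Log shortfalls: ln(4500/1300) = 1.2417; ln(4500/3300) = 0.3102; ln(4500/3500) = 0.2513; ln(4500/3700) = 0.1957.
W = 1.998927 / 6 = 0.333.

0.333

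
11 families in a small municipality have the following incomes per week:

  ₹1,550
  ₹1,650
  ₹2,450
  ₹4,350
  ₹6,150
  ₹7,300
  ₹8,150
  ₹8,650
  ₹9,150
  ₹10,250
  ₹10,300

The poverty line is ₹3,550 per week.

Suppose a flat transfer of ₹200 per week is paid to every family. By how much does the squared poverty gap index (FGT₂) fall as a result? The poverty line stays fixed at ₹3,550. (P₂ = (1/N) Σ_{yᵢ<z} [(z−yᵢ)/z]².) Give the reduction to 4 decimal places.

0.0136

Before: below the line — ₹1,550, ₹1,650, ₹2,450; squared poverty gap index (FGT₂) = 0.063624.
After the ₹200 transfer: below the line — ₹1,750, ₹1,850, ₹2,650; squared poverty gap index (FGT₂) = 0.050062.
Reduction = 0.063624 − 0.050062 = 0.0136.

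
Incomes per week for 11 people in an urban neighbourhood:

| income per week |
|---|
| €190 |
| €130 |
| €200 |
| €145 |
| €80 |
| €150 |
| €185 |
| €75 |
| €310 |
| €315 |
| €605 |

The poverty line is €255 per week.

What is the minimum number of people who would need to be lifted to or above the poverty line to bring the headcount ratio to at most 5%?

8

8 of the 11 people are poor, so H = 8/11 = 0.727.
A headcount ratio of at most 5% allows at most ⌊0.05 × 11⌋ = 0 poor people.
So at least 8 − 0 = 8 must be lifted.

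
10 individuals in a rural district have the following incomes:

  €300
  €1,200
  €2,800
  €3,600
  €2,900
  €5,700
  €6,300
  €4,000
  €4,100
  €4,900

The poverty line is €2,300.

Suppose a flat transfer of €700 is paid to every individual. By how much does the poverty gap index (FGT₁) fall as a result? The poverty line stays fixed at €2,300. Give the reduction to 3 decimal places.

0.061

Before: below the line — €300, €1,200; poverty gap index (FGT₁) = 0.13478.
After the €700 transfer: below the line — €1,000, €1,900; poverty gap index (FGT₁) = 0.07391.
Reduction = 0.13478 − 0.07391 = 0.061.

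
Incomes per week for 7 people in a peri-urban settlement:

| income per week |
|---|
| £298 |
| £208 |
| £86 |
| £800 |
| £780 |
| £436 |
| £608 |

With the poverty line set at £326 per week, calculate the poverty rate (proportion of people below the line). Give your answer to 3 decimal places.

3 of the 7 people have income below £326.
H = 3/7 = 0.429.

0.429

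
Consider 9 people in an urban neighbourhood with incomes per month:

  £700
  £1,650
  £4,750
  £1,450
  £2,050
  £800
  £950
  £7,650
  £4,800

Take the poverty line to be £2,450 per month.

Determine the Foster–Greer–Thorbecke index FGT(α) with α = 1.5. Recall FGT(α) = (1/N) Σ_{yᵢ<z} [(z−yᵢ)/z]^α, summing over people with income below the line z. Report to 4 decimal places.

0.2387

Below z: £700, £800, £950, £1,450, £1,650, £2,050 (q = 6 of N = 9).
Shortfall ratios: (2450−700)/2450 = 0.7143; (2450−800)/2450 = 0.6735; (2450−950)/2450 = 0.6122; (2450−1450)/2450 = 0.4082; (2450−1650)/2450 = 0.3265; (2450−2050)/2450 = 0.1633.
Raised to α = 1.5: 0.60368; 0.55268; 0.47906; 0.26077; 0.18659; 0.06597.
Sum = 2.148747; FGT(1.5) = 2.148747 / 9 = 0.2387.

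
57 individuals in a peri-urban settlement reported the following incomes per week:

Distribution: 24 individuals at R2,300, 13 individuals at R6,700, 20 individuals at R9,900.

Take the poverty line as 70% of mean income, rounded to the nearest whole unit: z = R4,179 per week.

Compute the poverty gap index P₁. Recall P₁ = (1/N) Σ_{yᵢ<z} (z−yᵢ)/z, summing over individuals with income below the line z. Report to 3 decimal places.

Incomes under z: 24×R2,300 (q = 24 of N = 57).
Normalized shortfalls: (4179−2300)/4179 = 0.4496 (×24).
Sum of shortfalls = 10.791098; P₁ averages over all N: 10.791098 / 57 = 0.189.

0.189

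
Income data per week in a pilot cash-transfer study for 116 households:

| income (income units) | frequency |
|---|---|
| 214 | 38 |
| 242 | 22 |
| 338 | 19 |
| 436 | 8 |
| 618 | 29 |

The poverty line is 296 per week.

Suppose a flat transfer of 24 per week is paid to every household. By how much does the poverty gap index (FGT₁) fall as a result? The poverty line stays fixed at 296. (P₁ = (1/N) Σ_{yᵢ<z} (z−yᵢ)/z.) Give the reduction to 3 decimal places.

0.042

Before: below the line — 38×214, 22×242; poverty gap index (FGT₁) = 0.12535.
After the 24 transfer: below the line — 38×238, 22×266; poverty gap index (FGT₁) = 0.08341.
Reduction = 0.12535 − 0.08341 = 0.042.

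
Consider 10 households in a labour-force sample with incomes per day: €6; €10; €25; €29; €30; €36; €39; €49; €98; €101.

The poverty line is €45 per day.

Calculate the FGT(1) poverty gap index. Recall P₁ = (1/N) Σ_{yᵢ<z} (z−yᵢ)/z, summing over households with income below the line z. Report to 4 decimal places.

0.3111

Poor units: €6, €10, €25, €29, €30, €36, €39 (q = 7 of N = 10).
Normalized shortfalls: (45−6)/45 = 0.8667; (45−10)/45 = 0.7778; (45−25)/45 = 0.4444; (45−29)/45 = 0.3556; (45−30)/45 = 0.3333; (45−36)/45 = 0.2000; (45−39)/45 = 0.1333.
Sum of shortfalls = 3.111111; P₁ averages over all N: 3.111111 / 10 = 0.3111.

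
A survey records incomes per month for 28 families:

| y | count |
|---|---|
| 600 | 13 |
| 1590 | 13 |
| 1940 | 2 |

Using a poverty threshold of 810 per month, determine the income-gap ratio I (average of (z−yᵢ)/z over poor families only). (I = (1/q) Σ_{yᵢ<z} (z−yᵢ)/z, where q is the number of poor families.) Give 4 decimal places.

Incomes under z: 13×600 (q = 13 of N = 28).
Relative gaps: 0.2593 (×13); sum = 3.370370.
I averages over the q = 13 poor units only: 3.370370 / 13 = 0.2593.

0.2593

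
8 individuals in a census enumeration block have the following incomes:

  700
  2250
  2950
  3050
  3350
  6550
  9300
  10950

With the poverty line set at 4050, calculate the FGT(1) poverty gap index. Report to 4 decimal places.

0.2454

Below z: 700, 2250, 2950, 3050, 3350 (q = 5 of N = 8).
Gap ratios (z−y)/z: (4050−700)/4050 = 0.8272; (4050−2250)/4050 = 0.4444; (4050−2950)/4050 = 0.2716; (4050−3050)/4050 = 0.2469; (4050−3350)/4050 = 0.1728.
Sum of shortfalls = 1.962963; P₁ averages over all N: 1.962963 / 8 = 0.2454.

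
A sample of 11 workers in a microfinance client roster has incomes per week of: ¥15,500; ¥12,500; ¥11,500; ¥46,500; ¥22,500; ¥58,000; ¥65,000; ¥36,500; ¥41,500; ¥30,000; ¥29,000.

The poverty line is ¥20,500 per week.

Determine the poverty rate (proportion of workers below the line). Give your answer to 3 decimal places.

0.273

3 of the 11 workers have income below ¥20,500.
H = 3/11 = 0.273.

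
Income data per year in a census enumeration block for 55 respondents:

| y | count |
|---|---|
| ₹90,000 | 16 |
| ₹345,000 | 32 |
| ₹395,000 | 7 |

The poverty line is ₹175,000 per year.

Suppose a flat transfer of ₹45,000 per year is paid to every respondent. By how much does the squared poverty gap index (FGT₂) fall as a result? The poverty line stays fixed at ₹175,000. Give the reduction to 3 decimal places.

0.053

Before: below the line — 16×₹90,000; squared poverty gap index (FGT₂) = 0.06863.
After the ₹45,000 transfer: below the line — 16×₹135,000; squared poverty gap index (FGT₂) = 0.01520.
Reduction = 0.06863 − 0.01520 = 0.053.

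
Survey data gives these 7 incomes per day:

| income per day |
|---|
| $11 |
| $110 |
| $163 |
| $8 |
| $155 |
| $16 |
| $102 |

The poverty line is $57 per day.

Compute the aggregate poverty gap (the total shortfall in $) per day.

$136

Below z: $8, $11, $16 (q = 3 of N = 7).
Individual gaps: 57−8 = 49; 57−11 = 46; 57−16 = 41.
Aggregate gap = $136.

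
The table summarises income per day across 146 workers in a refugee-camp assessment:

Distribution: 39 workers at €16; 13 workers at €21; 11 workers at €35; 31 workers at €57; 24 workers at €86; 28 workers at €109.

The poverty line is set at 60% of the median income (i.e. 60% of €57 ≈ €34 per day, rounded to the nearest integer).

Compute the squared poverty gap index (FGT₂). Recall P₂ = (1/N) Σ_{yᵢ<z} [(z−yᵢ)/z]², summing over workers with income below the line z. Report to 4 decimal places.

0.0879

Incomes under z: 39×€16, 13×€21 (q = 52 of N = 146).
Gap ratios (z−y)/z: (34−16)/34 = 0.5294 (×39); (34−21)/34 = 0.3824 (×13).
Squared: 0.2803 (×39); 0.1462 (×13).
Sum = 12.831315; P₂ = 12.831315 / 146 = 0.0879.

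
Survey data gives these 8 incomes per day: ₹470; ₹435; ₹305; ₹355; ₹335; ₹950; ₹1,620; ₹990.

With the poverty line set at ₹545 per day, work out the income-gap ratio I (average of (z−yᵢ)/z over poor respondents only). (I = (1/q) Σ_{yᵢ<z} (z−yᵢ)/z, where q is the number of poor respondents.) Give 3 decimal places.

Below z: ₹305, ₹335, ₹355, ₹435, ₹470 (q = 5 of N = 8).
Relative gaps: 0.4404, 0.3853, 0.3486, 0.2018, 0.1376; sum = 1.513761.
The income-gap ratio divides by q (the poor only): 1.513761 / 5 = 0.303.

0.303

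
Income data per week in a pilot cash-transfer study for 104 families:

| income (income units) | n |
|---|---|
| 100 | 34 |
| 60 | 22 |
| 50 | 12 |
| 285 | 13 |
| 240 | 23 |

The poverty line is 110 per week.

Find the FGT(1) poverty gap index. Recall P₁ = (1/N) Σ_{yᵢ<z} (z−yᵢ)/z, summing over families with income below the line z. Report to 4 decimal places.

Below z: 12×50, 22×60, 34×100 (q = 68 of N = 104).
Gap ratios (z−y)/z: (110−50)/110 = 0.5455 (×12); (110−60)/110 = 0.4545 (×22); (110−100)/110 = 0.0909 (×34).
Σ = 19.636364. Dividing by the full population N = 104 gives P₁ = 0.1888.

0.1888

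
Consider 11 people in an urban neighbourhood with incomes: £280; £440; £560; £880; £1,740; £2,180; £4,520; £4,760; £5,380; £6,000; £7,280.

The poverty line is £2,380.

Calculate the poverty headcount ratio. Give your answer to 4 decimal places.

6 of the 11 people have income below £2,380.
H = 6/11 = 0.5455.

0.5455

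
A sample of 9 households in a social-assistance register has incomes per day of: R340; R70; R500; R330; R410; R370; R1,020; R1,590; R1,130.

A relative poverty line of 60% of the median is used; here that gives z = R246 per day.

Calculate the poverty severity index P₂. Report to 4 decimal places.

Incomes under z: R70 (q = 1 of N = 9).
Gap ratios (z−y)/z: (246−70)/246 = 0.7154.
Squared: 0.5119.
Sum = 0.511865; P₂ = 0.511865 / 9 = 0.0569.

0.0569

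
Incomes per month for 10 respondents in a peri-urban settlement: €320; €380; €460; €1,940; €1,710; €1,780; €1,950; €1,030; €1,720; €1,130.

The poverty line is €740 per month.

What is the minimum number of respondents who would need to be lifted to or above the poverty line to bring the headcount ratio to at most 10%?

2

3 of the 10 respondents are poor, so H = 3/10 = 0.300.
A headcount ratio of at most 10% allows at most ⌊0.10 × 10⌋ = 1 poor respondents.
So at least 3 − 1 = 2 must be lifted.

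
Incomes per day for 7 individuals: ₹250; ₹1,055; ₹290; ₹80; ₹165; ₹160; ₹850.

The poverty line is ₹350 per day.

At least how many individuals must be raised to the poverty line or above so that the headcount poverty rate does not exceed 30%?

3

Currently q = 5 of N = 7 are below the line (H = 0.714).
A headcount ratio of at most 30% allows at most ⌊0.30 × 7⌋ = 2 poor individuals.
So at least 5 − 2 = 3 must be lifted.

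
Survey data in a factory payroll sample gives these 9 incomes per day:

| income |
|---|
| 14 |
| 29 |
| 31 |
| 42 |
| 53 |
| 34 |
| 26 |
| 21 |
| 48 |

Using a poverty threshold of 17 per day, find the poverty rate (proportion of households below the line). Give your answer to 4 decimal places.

1 of the 9 households have income below 17.
H = 1/9 = 0.1111.

0.1111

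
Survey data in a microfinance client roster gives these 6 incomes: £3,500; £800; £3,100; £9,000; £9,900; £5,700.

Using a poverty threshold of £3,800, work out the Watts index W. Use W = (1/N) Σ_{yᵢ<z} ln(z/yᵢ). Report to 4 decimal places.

Below the line: £800, £3,100, £3,500 (q = 3 of N = 6).
ln(z/y) terms: ln(3800/800) = 1.5581; ln(3800/3100) = 0.2036; ln(3800/3500) = 0.0822.
W = 1.843982 / 6 = 0.3073.

0.3073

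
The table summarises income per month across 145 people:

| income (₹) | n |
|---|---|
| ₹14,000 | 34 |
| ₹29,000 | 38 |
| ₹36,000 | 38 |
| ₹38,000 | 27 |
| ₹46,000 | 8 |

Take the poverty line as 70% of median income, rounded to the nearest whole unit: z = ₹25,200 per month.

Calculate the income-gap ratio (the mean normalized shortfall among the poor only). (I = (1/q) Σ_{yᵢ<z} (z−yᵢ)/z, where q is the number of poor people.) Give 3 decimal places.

0.444

Below z: 34×₹14,000 (q = 34 of N = 145).
Shortfall ratios (z−y)/z: 0.4444 (×34); sum = 15.111111.
I averages over the q = 34 poor units only: 15.111111 / 34 = 0.444.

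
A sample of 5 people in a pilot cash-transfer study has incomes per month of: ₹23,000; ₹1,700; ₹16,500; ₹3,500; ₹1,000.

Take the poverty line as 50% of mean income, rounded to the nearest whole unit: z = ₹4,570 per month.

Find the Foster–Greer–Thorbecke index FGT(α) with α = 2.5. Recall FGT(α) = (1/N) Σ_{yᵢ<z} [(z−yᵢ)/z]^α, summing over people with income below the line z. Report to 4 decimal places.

0.1757

Below the line: ₹1,000, ₹1,700, ₹3,500 (q = 3 of N = 5).
Gap ratios (z−y)/z: (4570−1000)/4570 = 0.7812; (4570−1700)/4570 = 0.6280; (4570−3500)/4570 = 0.2341.
Raised to α = 2.5: 0.53936; 0.31255; 0.02653.
Sum = 0.878434; FGT(2.5) = 0.878434 / 5 = 0.1757.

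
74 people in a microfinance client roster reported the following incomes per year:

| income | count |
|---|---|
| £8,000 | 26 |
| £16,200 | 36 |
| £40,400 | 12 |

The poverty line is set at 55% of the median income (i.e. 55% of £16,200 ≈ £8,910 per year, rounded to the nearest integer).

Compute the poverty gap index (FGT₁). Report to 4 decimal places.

0.0359

Poor units: 26×£8,000 (q = 26 of N = 74).
Relative gaps: (8910−8000)/8910 = 0.1021 (×26).
Sum of shortfalls = 2.655443; P₁ averages over all N: 2.655443 / 74 = 0.0359.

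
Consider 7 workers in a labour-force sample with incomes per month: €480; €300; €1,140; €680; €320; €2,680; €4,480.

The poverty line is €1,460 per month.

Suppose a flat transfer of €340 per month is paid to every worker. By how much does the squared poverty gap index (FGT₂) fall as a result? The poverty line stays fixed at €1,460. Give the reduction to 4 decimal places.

0.1609

Before: below the line — €300, €320, €480, €680, €1,140; squared poverty gap index (FGT₂) = 0.289280.
After the €340 transfer: below the line — €640, €660, €820, €1,020; squared poverty gap index (FGT₂) = 0.128381.
Reduction = 0.289280 − 0.128381 = 0.1609.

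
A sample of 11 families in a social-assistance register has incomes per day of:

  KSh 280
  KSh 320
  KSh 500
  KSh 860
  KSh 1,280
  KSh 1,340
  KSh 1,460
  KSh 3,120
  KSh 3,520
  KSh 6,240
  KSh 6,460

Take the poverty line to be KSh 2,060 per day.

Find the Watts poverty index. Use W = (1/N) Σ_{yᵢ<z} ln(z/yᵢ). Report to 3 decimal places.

0.672

Below the line: KSh 280, KSh 320, KSh 500, KSh 860, KSh 1,280, KSh 1,340, KSh 1,460 (q = 7 of N = 11).
ln(z/y) terms: ln(2060/280) = 1.9957; ln(2060/320) = 1.8621; ln(2060/500) = 1.4159; ln(2060/860) = 0.8735; ln(2060/1280) = 0.4758; ln(2060/1340) = 0.4300; ln(2060/1460) = 0.3443.
W = 7.397346 / 11 = 0.672.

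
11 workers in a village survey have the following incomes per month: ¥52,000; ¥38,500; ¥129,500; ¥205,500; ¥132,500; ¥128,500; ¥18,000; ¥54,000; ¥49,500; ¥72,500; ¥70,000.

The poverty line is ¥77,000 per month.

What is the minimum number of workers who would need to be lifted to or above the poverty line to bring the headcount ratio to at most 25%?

5

Currently q = 7 of N = 11 are below the line (H = 0.636).
A headcount ratio of at most 25% allows at most ⌊0.25 × 11⌋ = 2 poor workers.
So at least 7 − 2 = 5 must be lifted.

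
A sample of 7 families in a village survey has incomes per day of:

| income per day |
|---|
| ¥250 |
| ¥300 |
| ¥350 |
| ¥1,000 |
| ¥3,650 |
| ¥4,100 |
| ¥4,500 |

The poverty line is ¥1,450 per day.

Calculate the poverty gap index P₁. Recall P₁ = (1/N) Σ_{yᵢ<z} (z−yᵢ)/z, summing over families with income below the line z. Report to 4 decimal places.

0.3842

Below the line: ¥250, ¥300, ¥350, ¥1,000 (q = 4 of N = 7).
Gap ratios (z−y)/z: (1450−250)/1450 = 0.8276; (1450−300)/1450 = 0.7931; (1450−350)/1450 = 0.7586; (1450−1000)/1450 = 0.3103.
Sum of shortfalls = 2.689655; P₁ averages over all N: 2.689655 / 7 = 0.3842.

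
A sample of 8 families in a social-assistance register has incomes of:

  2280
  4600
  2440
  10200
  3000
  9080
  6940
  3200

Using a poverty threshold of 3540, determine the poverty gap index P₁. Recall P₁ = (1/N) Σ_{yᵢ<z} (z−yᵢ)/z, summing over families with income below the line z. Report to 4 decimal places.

0.1144

Below z: 2280, 2440, 3000, 3200 (q = 4 of N = 8).
Relative gaps: (3540−2280)/3540 = 0.3559; (3540−2440)/3540 = 0.3107; (3540−3000)/3540 = 0.1525; (3540−3200)/3540 = 0.0960.
Σ = 0.915254. Dividing by the full population N = 8 gives P₁ = 0.1144.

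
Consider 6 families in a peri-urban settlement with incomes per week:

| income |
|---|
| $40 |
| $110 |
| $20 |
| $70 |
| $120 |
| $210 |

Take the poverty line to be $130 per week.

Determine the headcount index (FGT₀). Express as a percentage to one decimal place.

83.3%

5 of the 6 families have income below $130.
H = 5/6 = 83.3%.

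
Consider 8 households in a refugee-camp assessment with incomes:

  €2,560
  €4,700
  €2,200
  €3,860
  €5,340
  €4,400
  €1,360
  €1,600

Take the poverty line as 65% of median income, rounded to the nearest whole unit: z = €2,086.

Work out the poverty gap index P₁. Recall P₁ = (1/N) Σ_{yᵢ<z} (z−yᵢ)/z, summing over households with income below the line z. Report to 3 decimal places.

0.073

Incomes under z: €1,360, €1,600 (q = 2 of N = 8).
Gap ratios (z−y)/z: (2086−1360)/2086 = 0.3480; (2086−1600)/2086 = 0.2330.
Sum of shortfalls = 0.581016; P₁ averages over all N: 0.581016 / 8 = 0.073.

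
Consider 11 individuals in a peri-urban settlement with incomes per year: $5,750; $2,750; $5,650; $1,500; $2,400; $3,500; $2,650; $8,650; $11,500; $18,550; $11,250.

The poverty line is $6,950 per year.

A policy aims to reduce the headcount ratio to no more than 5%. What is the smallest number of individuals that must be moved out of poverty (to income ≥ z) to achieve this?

7 of the 11 individuals are poor, so H = 7/11 = 0.636.
A headcount ratio of at most 5% allows at most ⌊0.05 × 11⌋ = 0 poor individuals.
So at least 7 − 0 = 7 must be lifted.

7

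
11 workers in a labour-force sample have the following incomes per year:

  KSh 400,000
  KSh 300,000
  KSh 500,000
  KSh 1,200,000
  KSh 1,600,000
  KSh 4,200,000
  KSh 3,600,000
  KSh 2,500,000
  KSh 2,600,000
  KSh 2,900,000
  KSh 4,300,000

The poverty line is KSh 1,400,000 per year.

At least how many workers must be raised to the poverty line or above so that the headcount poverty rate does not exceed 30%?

Currently q = 4 of N = 11 are below the line (H = 0.364).
A headcount ratio of at most 30% allows at most ⌊0.30 × 11⌋ = 3 poor workers.
So at least 4 − 3 = 1 must be lifted.

1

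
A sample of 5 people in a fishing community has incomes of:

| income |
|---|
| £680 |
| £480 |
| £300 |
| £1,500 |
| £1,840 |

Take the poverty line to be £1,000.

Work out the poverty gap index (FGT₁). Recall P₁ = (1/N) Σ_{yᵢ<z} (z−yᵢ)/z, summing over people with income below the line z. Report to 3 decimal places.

0.308

Poor units: £300, £480, £680 (q = 3 of N = 5).
Normalized shortfalls: (1000−300)/1000 = 0.7000; (1000−480)/1000 = 0.5200; (1000−680)/1000 = 0.3200.
Σ = 1.540000. Dividing by the full population N = 5 gives P₁ = 0.308.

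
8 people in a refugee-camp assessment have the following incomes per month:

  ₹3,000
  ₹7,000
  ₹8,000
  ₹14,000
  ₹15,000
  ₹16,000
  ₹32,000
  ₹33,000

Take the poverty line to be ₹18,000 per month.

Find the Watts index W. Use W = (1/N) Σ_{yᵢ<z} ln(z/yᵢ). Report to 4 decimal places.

0.5123

Below z: ₹3,000, ₹7,000, ₹8,000, ₹14,000, ₹15,000, ₹16,000 (q = 6 of N = 8).
ln(z/y) terms: ln(18000/3000) = 1.7918; ln(18000/7000) = 0.9445; ln(18000/8000) = 0.8109; ln(18000/14000) = 0.2513; ln(18000/15000) = 0.1823; ln(18000/16000) = 0.1178.
W = 4.098570 / 8 = 0.5123.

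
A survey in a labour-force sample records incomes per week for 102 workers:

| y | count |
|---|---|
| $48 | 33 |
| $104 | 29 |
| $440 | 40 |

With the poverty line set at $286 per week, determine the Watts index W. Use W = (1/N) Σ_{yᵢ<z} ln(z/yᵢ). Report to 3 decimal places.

Incomes under z: 33×$48, 29×$104 (q = 62 of N = 102).
Log shortfalls: ln(286/48) = 1.7848 (×33); ln(286/104) = 1.0116 (×29).
W = 88.234523 / 102 = 0.865.

0.865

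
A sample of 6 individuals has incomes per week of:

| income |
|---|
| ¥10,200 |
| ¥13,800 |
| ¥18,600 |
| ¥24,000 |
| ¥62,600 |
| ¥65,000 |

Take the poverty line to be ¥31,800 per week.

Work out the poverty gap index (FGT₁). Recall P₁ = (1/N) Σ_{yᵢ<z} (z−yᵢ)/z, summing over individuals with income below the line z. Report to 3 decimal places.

0.318

Below z: ¥10,200, ¥13,800, ¥18,600, ¥24,000 (q = 4 of N = 6).
Normalized shortfalls: (31800−10200)/31800 = 0.6792; (31800−13800)/31800 = 0.5660; (31800−18600)/31800 = 0.4151; (31800−24000)/31800 = 0.2453.
Σ = 1.905660. Dividing by the full population N = 6 gives P₁ = 0.318.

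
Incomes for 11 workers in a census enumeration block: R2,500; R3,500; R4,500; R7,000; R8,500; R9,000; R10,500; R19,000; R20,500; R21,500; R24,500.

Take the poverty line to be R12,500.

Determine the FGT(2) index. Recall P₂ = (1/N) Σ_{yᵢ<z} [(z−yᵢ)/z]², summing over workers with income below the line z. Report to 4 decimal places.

Below z: R2,500, R3,500, R4,500, R7,000, R8,500, R9,000, R10,500 (q = 7 of N = 11).
Gap ratios (z−y)/z: (12500−2500)/12500 = 0.8000; (12500−3500)/12500 = 0.7200; (12500−4500)/12500 = 0.6400; (12500−7000)/12500 = 0.4400; (12500−8500)/12500 = 0.3200; (12500−9000)/12500 = 0.2800; (12500−10500)/12500 = 0.1600.
Squared: 0.6400; 0.5184; 0.4096; 0.1936; 0.1024; 0.0784; 0.0256.
Sum = 1.968000; P₂ = 1.968000 / 11 = 0.1789.

0.1789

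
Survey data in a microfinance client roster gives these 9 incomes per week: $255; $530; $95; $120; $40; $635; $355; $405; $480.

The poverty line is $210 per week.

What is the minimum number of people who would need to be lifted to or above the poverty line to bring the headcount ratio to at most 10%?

3

3 of the 9 people are poor, so H = 3/9 = 0.333.
A headcount ratio of at most 10% allows at most ⌊0.10 × 9⌋ = 0 poor people.
So at least 3 − 0 = 3 must be lifted.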